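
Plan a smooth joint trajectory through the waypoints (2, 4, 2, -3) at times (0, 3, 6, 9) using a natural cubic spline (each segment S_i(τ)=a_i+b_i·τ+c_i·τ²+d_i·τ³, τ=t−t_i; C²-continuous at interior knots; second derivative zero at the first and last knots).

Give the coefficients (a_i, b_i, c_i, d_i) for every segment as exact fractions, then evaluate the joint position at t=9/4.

Δ: Δ0=2/3, Δ1=-2/3, Δ2=-5/3
row 1: diag=12, rhs=-8; c'=1/4, d'=-2/3
row 2: denom=12−3·1/4=45/4; d'=(-6−3·-2/3)/(45/4)=-16/45
back: M2=-16/45
back: M1=-2/3−1/4·-16/45=-26/45
M: M0=0, M1=-26/45, M2=-16/45, M3=0
seg 0: a=2, c=M0/2=0, d=(M1−M0)/(6·3)=-13/405, b=Δ0−h0·(2M0+M1)/6=43/45
seg 1: a=4, c=M1/2=-13/45, d=(M2−M1)/(6·3)=1/81, b=Δ1−h1·(2M1+M2)/6=4/45
seg 2: a=2, c=M2/2=-8/45, d=(M3−M2)/(6·3)=8/405, b=Δ2−h2·(2M2+M3)/6=-59/45
t_q=9/4 → seg 0, τ=9/4; S=2+43/45·τ+0·τ²+-13/405·τ³=1211/320

  seg 0: a=2 b=43/45 c=0 d=-13/405
  seg 1: a=4 b=4/45 c=-13/45 d=1/81
  seg 2: a=2 b=-59/45 c=-8/45 d=8/405
S(9/4) = 1211/320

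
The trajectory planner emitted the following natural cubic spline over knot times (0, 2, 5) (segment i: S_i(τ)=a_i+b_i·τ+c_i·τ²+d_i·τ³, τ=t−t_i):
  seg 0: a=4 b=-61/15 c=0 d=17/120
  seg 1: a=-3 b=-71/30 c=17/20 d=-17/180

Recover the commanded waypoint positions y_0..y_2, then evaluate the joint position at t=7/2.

y_0=4 y_1=-3 y_2=-5
S(7/2) = -793/160

y_0 = S_0(0) = a_0 = 4
y_1 = S_1(0) = a_1 = -3
y_2 = S_1(3) = -5
t_q=7/2 is in segment 1 (τ=3/2); S_1(τ)=-793/160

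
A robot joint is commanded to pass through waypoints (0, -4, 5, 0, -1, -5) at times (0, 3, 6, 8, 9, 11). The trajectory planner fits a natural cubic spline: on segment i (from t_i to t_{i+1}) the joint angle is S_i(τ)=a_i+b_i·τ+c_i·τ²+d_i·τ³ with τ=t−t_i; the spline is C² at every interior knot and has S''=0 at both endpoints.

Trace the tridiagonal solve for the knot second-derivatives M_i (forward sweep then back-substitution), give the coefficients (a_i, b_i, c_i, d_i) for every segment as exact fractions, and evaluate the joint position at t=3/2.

  seg 0: a=0 b=-21893/7194 c=0 d=12301/64746
  seg 1: a=-4 b=7505/3597 c=12301/7194 d=-30331/64746
  seg 2: a=5 b=-2177/7194 c=-3005/1199 d=5063/7194
  seg 3: a=0 b=-1231/654 c=2058/1199 d=-6001/7194
  seg 4: a=-1 b=-3424/3597 c=-1885/2398 d=1885/14388
S(3/2) = -75271/19184

Δ: Δ0=-4/3, Δ1=3, Δ2=-5/2, Δ3=-1, Δ4=-2
row 1: diag=12, rhs=26; c'=1/4, d'=13/6
row 2: denom=10−3·1/4=37/4; d'=(-33−3·13/6)/(37/4)=-158/37
row 3: denom=6−2·8/37=206/37; d'=(9−2·-158/37)/(206/37)=649/206
row 4: denom=6−1·37/206=1199/206; d'=(-6−1·649/206)/(1199/206)=-1885/1199
back: M4=-1885/1199
back: M3=649/206−37/206·-1885/1199=4116/1199
back: M2=-158/37−8/37·4116/1199=-6010/1199
back: M1=13/6−1/4·-6010/1199=12301/3597
M: M0=0, M1=12301/3597, M2=-6010/1199, M3=4116/1199, M4=-1885/1199, M5=0
seg 0: a=0, c=M0/2=0, d=(M1−M0)/(6·3)=12301/64746, b=Δ0−h0·(2M0+M1)/6=-21893/7194
seg 1: a=-4, c=M1/2=12301/7194, d=(M2−M1)/(6·3)=-30331/64746, b=Δ1−h1·(2M1+M2)/6=7505/3597
seg 2: a=5, c=M2/2=-3005/1199, d=(M3−M2)/(6·2)=5063/7194, b=Δ2−h2·(2M2+M3)/6=-2177/7194
seg 3: a=0, c=M3/2=2058/1199, d=(M4−M3)/(6·1)=-6001/7194, b=Δ3−h3·(2M3+M4)/6=-1231/654
seg 4: a=-1, c=M4/2=-1885/2398, d=(M5−M4)/(6·2)=1885/14388, b=Δ4−h4·(2M4+M5)/6=-3424/3597
t_q=3/2 → seg 0, τ=3/2; S=0+-21893/7194·τ+0·τ²+12301/64746·τ³=-75271/19184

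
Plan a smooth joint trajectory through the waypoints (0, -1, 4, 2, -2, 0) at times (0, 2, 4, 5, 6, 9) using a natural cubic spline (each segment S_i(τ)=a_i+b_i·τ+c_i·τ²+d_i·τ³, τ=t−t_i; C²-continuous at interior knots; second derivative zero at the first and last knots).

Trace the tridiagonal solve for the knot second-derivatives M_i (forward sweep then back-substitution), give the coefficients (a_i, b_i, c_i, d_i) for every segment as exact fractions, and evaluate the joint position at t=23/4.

Δ: Δ0=-1/2, Δ1=5/2, Δ2=-2, Δ3=-4, Δ4=2/3
row 1: diag=8, rhs=18; c'=1/4, d'=9/4
row 2: denom=6−2·1/4=11/2; d'=(-27−2·9/4)/(11/2)=-63/11
row 3: denom=4−1·2/11=42/11; d'=(-12−1·-63/11)/(42/11)=-23/14
row 4: denom=8−1·11/42=325/42; d'=(28−1·-23/14)/(325/42)=249/65
back: M4=249/65
back: M3=-23/14−11/42·249/65=-172/65
back: M2=-63/11−2/11·-172/65=-341/65
back: M1=9/4−1/4·-341/65=463/130
M: M0=0, M1=463/130, M2=-341/65, M3=-172/65, M4=249/65, M5=0
seg 0: a=0, c=M0/2=0, d=(M1−M0)/(6·2)=463/1560, b=Δ0−h0·(2M0+M1)/6=-329/195
seg 1: a=-1, c=M1/2=463/260, d=(M2−M1)/(6·2)=-229/312, b=Δ1−h1·(2M1+M2)/6=731/390
seg 2: a=4, c=M2/2=-341/130, d=(M3−M2)/(6·1)=13/30, b=Δ2−h2·(2M2+M3)/6=37/195
seg 3: a=2, c=M3/2=-86/65, d=(M4−M3)/(6·1)=421/390, b=Δ3−h3·(2M3+M4)/6=-293/78
seg 4: a=-2, c=M4/2=249/130, d=(M5−M4)/(6·3)=-83/390, b=Δ4−h4·(2M4+M5)/6=-617/195
t_q=23/4 → seg 3, τ=3/4; S=2+-293/78·τ+-86/65·τ²+421/390·τ³=-9203/8320

  seg 0: a=0 b=-329/195 c=0 d=463/1560
  seg 1: a=-1 b=731/390 c=463/260 d=-229/312
  seg 2: a=4 b=37/195 c=-341/130 d=13/30
  seg 3: a=2 b=-293/78 c=-86/65 d=421/390
  seg 4: a=-2 b=-617/195 c=249/130 d=-83/390
S(23/4) = -9203/8320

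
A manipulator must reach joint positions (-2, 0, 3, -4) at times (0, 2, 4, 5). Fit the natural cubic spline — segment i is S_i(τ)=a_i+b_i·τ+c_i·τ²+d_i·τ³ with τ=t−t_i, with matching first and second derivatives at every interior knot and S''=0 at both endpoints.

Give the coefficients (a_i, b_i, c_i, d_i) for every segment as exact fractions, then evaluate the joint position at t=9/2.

Δ: Δ0=1, Δ1=3/2, Δ2=-7
row 1: diag=8, rhs=3; c'=1/4, d'=3/8
row 2: denom=6−2·1/4=11/2; d'=(-51−2·3/8)/(11/2)=-207/22
back: M2=-207/22
back: M1=3/8−1/4·-207/22=30/11
M: M0=0, M1=30/11, M2=-207/22, M3=0
seg 0: a=-2, c=M0/2=0, d=(M1−M0)/(6·2)=5/22, b=Δ0−h0·(2M0+M1)/6=1/11
seg 1: a=0, c=M1/2=15/11, d=(M2−M1)/(6·2)=-89/88, b=Δ1−h1·(2M1+M2)/6=31/11
seg 2: a=3, c=M2/2=-207/44, d=(M3−M2)/(6·1)=69/44, b=Δ2−h2·(2M2+M3)/6=-85/22
t_q=9/2 → seg 2, τ=1/2; S=3+-85/22·τ+-207/44·τ²+69/44·τ³=31/352

  seg 0: a=-2 b=1/11 c=0 d=5/22
  seg 1: a=0 b=31/11 c=15/11 d=-89/88
  seg 2: a=3 b=-85/22 c=-207/44 d=69/44
S(9/2) = 31/352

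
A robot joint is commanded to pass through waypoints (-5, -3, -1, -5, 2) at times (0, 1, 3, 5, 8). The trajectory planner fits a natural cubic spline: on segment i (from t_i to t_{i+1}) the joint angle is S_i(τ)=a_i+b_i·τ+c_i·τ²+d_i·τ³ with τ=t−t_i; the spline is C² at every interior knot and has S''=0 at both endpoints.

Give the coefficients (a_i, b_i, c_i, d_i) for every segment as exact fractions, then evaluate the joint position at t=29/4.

Δ: Δ0=2, Δ1=1, Δ2=-2, Δ3=7/3
row 1: diag=6, rhs=-6; c'=1/3, d'=-1
row 2: denom=8−2·1/3=22/3; d'=(-18−2·-1)/(22/3)=-24/11
row 3: denom=10−2·3/11=104/11; d'=(26−2·-24/11)/(104/11)=167/52
back: M3=167/52
back: M2=-24/11−3/11·167/52=-159/52
back: M1=-1−1/3·-159/52=1/52
M: M0=0, M1=1/52, M2=-159/52, M3=167/52, M4=0
seg 0: a=-5, c=M0/2=0, d=(M1−M0)/(6·1)=1/312, b=Δ0−h0·(2M0+M1)/6=623/312
seg 1: a=-3, c=M1/2=1/104, d=(M2−M1)/(6·2)=-10/39, b=Δ1−h1·(2M1+M2)/6=313/156
seg 2: a=-1, c=M2/2=-159/104, d=(M3−M2)/(6·2)=163/312, b=Δ2−h2·(2M2+M3)/6=-161/156
seg 3: a=-5, c=M3/2=167/104, d=(M4−M3)/(6·3)=-167/936, b=Δ3−h3·(2M3+M4)/6=-137/156
t_q=29/4 → seg 3, τ=9/4; S=-5+-137/156·τ+167/104·τ²+-167/936·τ³=-5851/6656

  seg 0: a=-5 b=623/312 c=0 d=1/312
  seg 1: a=-3 b=313/156 c=1/104 d=-10/39
  seg 2: a=-1 b=-161/156 c=-159/104 d=163/312
  seg 3: a=-5 b=-137/156 c=167/104 d=-167/936
S(29/4) = -5851/6656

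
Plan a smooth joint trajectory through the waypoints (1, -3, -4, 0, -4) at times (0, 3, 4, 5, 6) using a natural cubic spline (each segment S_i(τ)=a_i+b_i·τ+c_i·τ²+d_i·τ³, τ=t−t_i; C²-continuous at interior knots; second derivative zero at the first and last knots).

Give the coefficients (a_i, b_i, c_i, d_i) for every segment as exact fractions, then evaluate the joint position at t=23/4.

  seg 0: a=1 b=-257/348 c=0 d=-23/348
  seg 1: a=-3 b=-439/174 c=-69/116 d=737/348
  seg 2: a=-4 b=919/348 c=167/29 d=-1531/348
  seg 3: a=0 b=167/174 c=-863/116 d=863/348
S(23/4) = -17957/7424

Δ: Δ0=-4/3, Δ1=-1, Δ2=4, Δ3=-4
row 1: diag=8, rhs=2; c'=1/8, d'=1/4
row 2: denom=4−1·1/8=31/8; d'=(30−1·1/4)/(31/8)=238/31
row 3: denom=4−1·8/31=116/31; d'=(-48−1·238/31)/(116/31)=-863/58
back: M3=-863/58
back: M2=238/31−8/31·-863/58=334/29
back: M1=1/4−1/8·334/29=-69/58
M: M0=0, M1=-69/58, M2=334/29, M3=-863/58, M4=0
seg 0: a=1, c=M0/2=0, d=(M1−M0)/(6·3)=-23/348, b=Δ0−h0·(2M0+M1)/6=-257/348
seg 1: a=-3, c=M1/2=-69/116, d=(M2−M1)/(6·1)=737/348, b=Δ1−h1·(2M1+M2)/6=-439/174
seg 2: a=-4, c=M2/2=167/29, d=(M3−M2)/(6·1)=-1531/348, b=Δ2−h2·(2M2+M3)/6=919/348
seg 3: a=0, c=M3/2=-863/116, d=(M4−M3)/(6·1)=863/348, b=Δ3−h3·(2M3+M4)/6=167/174
t_q=23/4 → seg 3, τ=3/4; S=0+167/174·τ+-863/116·τ²+863/348·τ³=-17957/7424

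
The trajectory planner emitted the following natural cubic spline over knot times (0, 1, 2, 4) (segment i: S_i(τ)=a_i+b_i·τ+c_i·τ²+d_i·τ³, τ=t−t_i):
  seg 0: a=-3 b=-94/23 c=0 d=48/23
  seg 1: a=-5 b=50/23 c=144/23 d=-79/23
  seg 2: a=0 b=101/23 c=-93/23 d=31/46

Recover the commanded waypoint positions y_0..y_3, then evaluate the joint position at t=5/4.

y_0 = S_0(0) = a_0 = -3
y_1 = S_1(0) = a_1 = -5
y_2 = S_2(0) = a_2 = 0
y_3 = S_2(2) = -2
t_q=5/4 is in segment 1 (τ=1/4); S_1(τ)=-6063/1472

y_0=-3 y_1=-5 y_2=0 y_3=-2
S(5/4) = -6063/1472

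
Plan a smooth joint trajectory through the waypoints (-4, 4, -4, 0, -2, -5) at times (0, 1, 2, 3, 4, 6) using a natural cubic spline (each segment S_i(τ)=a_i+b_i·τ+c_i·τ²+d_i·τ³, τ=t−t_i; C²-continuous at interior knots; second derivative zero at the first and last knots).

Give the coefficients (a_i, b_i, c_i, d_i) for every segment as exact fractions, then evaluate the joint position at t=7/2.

  seg 0: a=-4 b=8513/642 c=0 d=-3377/642
  seg 1: a=4 b=-809/321 c=-3377/214 d=6613/642
  seg 2: a=-4 b=-2041/642 c=1618/107 d=-5099/642
  seg 3: a=0 b=1039/321 c=-1863/214 d=2227/642
  seg 4: a=-2 b=-2419/642 c=182/107 d=-91/321
S(7/2) = -213/1712

Δ: Δ0=8, Δ1=-8, Δ2=4, Δ3=-2, Δ4=-3/2
row 1: diag=4, rhs=-96; c'=1/4, d'=-24
row 2: denom=4−1·1/4=15/4; d'=(72−1·-24)/(15/4)=128/5
row 3: denom=4−1·4/15=56/15; d'=(-36−1·128/5)/(56/15)=-33/2
row 4: denom=6−1·15/56=321/56; d'=(3−1·-33/2)/(321/56)=364/107
back: M4=364/107
back: M3=-33/2−15/56·364/107=-1863/107
back: M2=128/5−4/15·-1863/107=3236/107
back: M1=-24−1/4·3236/107=-3377/107
M: M0=0, M1=-3377/107, M2=3236/107, M3=-1863/107, M4=364/107, M5=0
seg 0: a=-4, c=M0/2=0, d=(M1−M0)/(6·1)=-3377/642, b=Δ0−h0·(2M0+M1)/6=8513/642
seg 1: a=4, c=M1/2=-3377/214, d=(M2−M1)/(6·1)=6613/642, b=Δ1−h1·(2M1+M2)/6=-809/321
seg 2: a=-4, c=M2/2=1618/107, d=(M3−M2)/(6·1)=-5099/642, b=Δ2−h2·(2M2+M3)/6=-2041/642
seg 3: a=0, c=M3/2=-1863/214, d=(M4−M3)/(6·1)=2227/642, b=Δ3−h3·(2M3+M4)/6=1039/321
seg 4: a=-2, c=M4/2=182/107, d=(M5−M4)/(6·2)=-91/321, b=Δ4−h4·(2M4+M5)/6=-2419/642
t_q=7/2 → seg 3, τ=1/2; S=0+1039/321·τ+-1863/214·τ²+2227/642·τ³=-213/1712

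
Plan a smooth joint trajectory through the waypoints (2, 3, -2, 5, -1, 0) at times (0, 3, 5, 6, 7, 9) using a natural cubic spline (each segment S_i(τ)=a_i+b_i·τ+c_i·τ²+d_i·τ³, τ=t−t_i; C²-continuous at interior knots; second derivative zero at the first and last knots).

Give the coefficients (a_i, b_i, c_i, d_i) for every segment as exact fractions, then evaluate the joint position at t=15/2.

Δ: Δ0=1/3, Δ1=-5/2, Δ2=7, Δ3=-6, Δ4=1/2
row 1: diag=10, rhs=-17; c'=1/5, d'=-17/10
row 2: denom=6−2·1/5=28/5; d'=(57−2·-17/10)/(28/5)=151/14
row 3: denom=4−1·5/28=107/28; d'=(-78−1·151/14)/(107/28)=-2486/107
row 4: denom=6−1·28/107=614/107; d'=(39−1·-2486/107)/(614/107)=6659/614
back: M4=6659/614
back: M3=-2486/107−28/107·6659/614=-8004/307
back: M2=151/14−5/28·-8004/307=9481/614
back: M1=-17/10−1/5·9481/614=-1470/307
M: M0=0, M1=-1470/307, M2=9481/614, M3=-8004/307, M4=6659/614, M5=0
seg 0: a=2, c=M0/2=0, d=(M1−M0)/(6·3)=-245/921, b=Δ0−h0·(2M0+M1)/6=2512/921
seg 1: a=3, c=M1/2=-735/307, d=(M2−M1)/(6·2)=12421/7368, b=Δ1−h1·(2M1+M2)/6=-4103/921
seg 2: a=-2, c=M2/2=9481/1228, d=(M3−M2)/(6·1)=-25489/3684, b=Δ2−h2·(2M2+M3)/6=11417/1842
seg 3: a=5, c=M3/2=-4002/307, d=(M4−M3)/(6·1)=22667/3684, b=Δ3−h3·(2M3+M4)/6=3253/3684
seg 4: a=-1, c=M4/2=6659/1228, d=(M5−M4)/(6·2)=-6659/7368, b=Δ4−h4·(2M4+M5)/6=-12397/1842
t_q=15/2 → seg 4, τ=1/2; S=-1+-12397/1842·τ+6659/1228·τ²+-6659/7368·τ³=-61349/19648

  seg 0: a=2 b=2512/921 c=0 d=-245/921
  seg 1: a=3 b=-4103/921 c=-735/307 d=12421/7368
  seg 2: a=-2 b=11417/1842 c=9481/1228 d=-25489/3684
  seg 3: a=5 b=3253/3684 c=-4002/307 d=22667/3684
  seg 4: a=-1 b=-12397/1842 c=6659/1228 d=-6659/7368
S(15/2) = -61349/19648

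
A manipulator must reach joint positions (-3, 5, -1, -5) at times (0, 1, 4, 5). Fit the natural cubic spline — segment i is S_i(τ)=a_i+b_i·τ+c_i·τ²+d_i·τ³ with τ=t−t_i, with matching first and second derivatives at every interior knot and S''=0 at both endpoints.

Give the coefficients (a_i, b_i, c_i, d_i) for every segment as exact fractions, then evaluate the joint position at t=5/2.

Δ: Δ0=8, Δ1=-2, Δ2=-4
row 1: diag=8, rhs=-60; c'=3/8, d'=-15/2
row 2: denom=8−3·3/8=55/8; d'=(-12−3·-15/2)/(55/8)=84/55
back: M2=84/55
back: M1=-15/2−3/8·84/55=-444/55
M: M0=0, M1=-444/55, M2=84/55, M3=0
seg 0: a=-3, c=M0/2=0, d=(M1−M0)/(6·1)=-74/55, b=Δ0−h0·(2M0+M1)/6=514/55
seg 1: a=5, c=M1/2=-222/55, d=(M2−M1)/(6·3)=8/15, b=Δ1−h1·(2M1+M2)/6=292/55
seg 2: a=-1, c=M2/2=42/55, d=(M3−M2)/(6·1)=-14/55, b=Δ2−h2·(2M2+M3)/6=-248/55
t_q=5/2 → seg 1, τ=3/2; S=5+292/55·τ+-222/55·τ²+8/15·τ³=125/22

  seg 0: a=-3 b=514/55 c=0 d=-74/55
  seg 1: a=5 b=292/55 c=-222/55 d=8/15
  seg 2: a=-1 b=-248/55 c=42/55 d=-14/55
S(5/2) = 125/22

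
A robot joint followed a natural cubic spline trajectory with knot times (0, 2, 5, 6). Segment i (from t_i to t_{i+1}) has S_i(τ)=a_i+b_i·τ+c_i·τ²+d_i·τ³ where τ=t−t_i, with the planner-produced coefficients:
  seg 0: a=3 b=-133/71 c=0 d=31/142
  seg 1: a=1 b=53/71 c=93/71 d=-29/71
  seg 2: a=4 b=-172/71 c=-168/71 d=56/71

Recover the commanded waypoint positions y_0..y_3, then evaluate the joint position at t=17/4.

y_0=3 y_1=1 y_2=4 y_3=0
S(17/4) = 21167/4544

y_0 = S_0(0) = a_0 = 3
y_1 = S_1(0) = a_1 = 1
y_2 = S_2(0) = a_2 = 4
y_3 = S_2(1) = 0
t_q=17/4 is in segment 1 (τ=9/4); S_1(τ)=21167/4544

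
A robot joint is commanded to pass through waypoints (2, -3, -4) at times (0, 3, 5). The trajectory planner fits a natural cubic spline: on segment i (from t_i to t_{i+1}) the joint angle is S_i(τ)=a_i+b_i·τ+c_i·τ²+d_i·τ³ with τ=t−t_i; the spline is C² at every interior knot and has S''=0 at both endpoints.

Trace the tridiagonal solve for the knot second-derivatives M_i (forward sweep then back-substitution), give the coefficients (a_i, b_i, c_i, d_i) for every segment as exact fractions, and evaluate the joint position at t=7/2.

Δ: Δ0=-5/3, Δ1=-1/2
row 1: diag=10, rhs=7; c'=1/5, d'=7/10
back: M1=7/10
M: M0=0, M1=7/10, M2=0
seg 0: a=2, c=M0/2=0, d=(M1−M0)/(6·3)=7/180, b=Δ0−h0·(2M0+M1)/6=-121/60
seg 1: a=-3, c=M1/2=7/20, d=(M2−M1)/(6·2)=-7/120, b=Δ1−h1·(2M1+M2)/6=-29/30
t_q=7/2 → seg 1, τ=1/2; S=-3+-29/30·τ+7/20·τ²+-7/120·τ³=-1089/320

  seg 0: a=2 b=-121/60 c=0 d=7/180
  seg 1: a=-3 b=-29/30 c=7/20 d=-7/120
S(7/2) = -1089/320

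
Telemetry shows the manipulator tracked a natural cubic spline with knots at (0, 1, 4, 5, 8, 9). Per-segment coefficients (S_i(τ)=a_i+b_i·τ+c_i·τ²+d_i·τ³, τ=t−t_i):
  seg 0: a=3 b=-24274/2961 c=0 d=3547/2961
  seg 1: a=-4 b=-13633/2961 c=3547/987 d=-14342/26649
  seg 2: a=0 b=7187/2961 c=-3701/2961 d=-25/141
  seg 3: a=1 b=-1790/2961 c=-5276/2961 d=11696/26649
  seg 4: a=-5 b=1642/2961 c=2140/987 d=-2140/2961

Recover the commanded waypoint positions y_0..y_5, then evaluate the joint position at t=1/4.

y_0=3 y_1=-4 y_2=0 y_3=1 y_4=-5 y_5=-3
S(1/4) = 61225/63168

y_0 = S_0(0) = a_0 = 3
y_1 = S_1(0) = a_1 = -4
y_2 = S_2(0) = a_2 = 0
y_3 = S_3(0) = a_3 = 1
y_4 = S_4(0) = a_4 = -5
y_5 = S_4(1) = -3
t_q=1/4 is in segment 0 (τ=1/4); S_0(τ)=61225/63168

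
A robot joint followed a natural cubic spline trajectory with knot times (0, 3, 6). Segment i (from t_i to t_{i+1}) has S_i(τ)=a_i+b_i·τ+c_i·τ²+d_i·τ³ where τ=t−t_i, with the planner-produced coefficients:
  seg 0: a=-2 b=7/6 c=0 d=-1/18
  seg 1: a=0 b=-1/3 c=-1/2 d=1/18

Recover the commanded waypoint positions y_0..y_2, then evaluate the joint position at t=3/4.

y_0 = S_0(0) = a_0 = -2
y_1 = S_1(0) = a_1 = 0
y_2 = S_1(3) = -4
t_q=3/4 is in segment 0 (τ=3/4); S_0(τ)=-147/128

y_0=-2 y_1=0 y_2=-4
S(3/4) = -147/128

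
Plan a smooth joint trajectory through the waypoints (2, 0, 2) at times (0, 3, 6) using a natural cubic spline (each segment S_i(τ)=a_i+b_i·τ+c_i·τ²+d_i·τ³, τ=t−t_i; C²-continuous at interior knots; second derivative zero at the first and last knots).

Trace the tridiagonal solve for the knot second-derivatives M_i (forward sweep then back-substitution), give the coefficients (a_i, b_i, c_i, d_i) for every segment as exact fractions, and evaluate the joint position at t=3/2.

  seg 0: a=2 b=-1 c=0 d=1/27
  seg 1: a=0 b=0 c=1/3 d=-1/27
S(3/2) = 5/8

Δ: Δ0=-2/3, Δ1=2/3
row 1: diag=12, rhs=8; c'=1/4, d'=2/3
back: M1=2/3
M: M0=0, M1=2/3, M2=0
seg 0: a=2, c=M0/2=0, d=(M1−M0)/(6·3)=1/27, b=Δ0−h0·(2M0+M1)/6=-1
seg 1: a=0, c=M1/2=1/3, d=(M2−M1)/(6·3)=-1/27, b=Δ1−h1·(2M1+M2)/6=0
t_q=3/2 → seg 0, τ=3/2; S=2+-1·τ+0·τ²+1/27·τ³=5/8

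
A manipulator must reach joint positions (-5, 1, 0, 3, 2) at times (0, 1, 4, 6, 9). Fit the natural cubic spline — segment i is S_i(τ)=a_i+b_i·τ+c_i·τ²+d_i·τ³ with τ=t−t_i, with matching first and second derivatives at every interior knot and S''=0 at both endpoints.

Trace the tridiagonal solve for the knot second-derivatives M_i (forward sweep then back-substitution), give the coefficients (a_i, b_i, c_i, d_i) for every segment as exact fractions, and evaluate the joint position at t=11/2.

  seg 0: a=-5 b=2371/339 c=0 d=-337/339
  seg 1: a=1 b=1360/339 c=-337/113 d=520/1017
  seg 2: a=0 b=-26/339 c=183/113 d=-1127/2712
  seg 3: a=3 b=959/678 c=-395/452 d=395/4068
S(11/2) = 15377/7232

Δ: Δ0=6, Δ1=-1/3, Δ2=3/2, Δ3=-1/3
row 1: diag=8, rhs=-38; c'=3/8, d'=-19/4
row 2: denom=10−3·3/8=71/8; d'=(11−3·-19/4)/(71/8)=202/71
row 3: denom=10−2·16/71=678/71; d'=(-11−2·202/71)/(678/71)=-395/226
back: M3=-395/226
back: M2=202/71−16/71·-395/226=366/113
back: M1=-19/4−3/8·366/113=-674/113
M: M0=0, M1=-674/113, M2=366/113, M3=-395/226, M4=0
seg 0: a=-5, c=M0/2=0, d=(M1−M0)/(6·1)=-337/339, b=Δ0−h0·(2M0+M1)/6=2371/339
seg 1: a=1, c=M1/2=-337/113, d=(M2−M1)/(6·3)=520/1017, b=Δ1−h1·(2M1+M2)/6=1360/339
seg 2: a=0, c=M2/2=183/113, d=(M3−M2)/(6·2)=-1127/2712, b=Δ2−h2·(2M2+M3)/6=-26/339
seg 3: a=3, c=M3/2=-395/452, d=(M4−M3)/(6·3)=395/4068, b=Δ3−h3·(2M3+M4)/6=959/678
t_q=11/2 → seg 2, τ=3/2; S=0+-26/339·τ+183/113·τ²+-1127/2712·τ³=15377/7232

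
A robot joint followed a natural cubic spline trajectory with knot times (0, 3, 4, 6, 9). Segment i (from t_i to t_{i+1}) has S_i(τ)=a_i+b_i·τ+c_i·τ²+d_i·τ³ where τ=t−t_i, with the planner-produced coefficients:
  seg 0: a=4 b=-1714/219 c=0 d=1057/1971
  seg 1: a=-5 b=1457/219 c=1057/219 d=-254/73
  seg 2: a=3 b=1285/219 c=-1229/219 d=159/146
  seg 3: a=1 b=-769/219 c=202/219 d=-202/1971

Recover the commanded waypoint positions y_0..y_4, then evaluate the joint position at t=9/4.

y_0 = S_0(0) = a_0 = 4
y_1 = S_1(0) = a_1 = -5
y_2 = S_2(0) = a_2 = 3
y_3 = S_3(0) = a_3 = 1
y_4 = S_3(3) = -4
t_q=9/4 is in segment 0 (τ=9/4); S_0(τ)=-35045/4672

y_0=4 y_1=-5 y_2=3 y_3=1 y_4=-4
S(9/4) = -35045/4672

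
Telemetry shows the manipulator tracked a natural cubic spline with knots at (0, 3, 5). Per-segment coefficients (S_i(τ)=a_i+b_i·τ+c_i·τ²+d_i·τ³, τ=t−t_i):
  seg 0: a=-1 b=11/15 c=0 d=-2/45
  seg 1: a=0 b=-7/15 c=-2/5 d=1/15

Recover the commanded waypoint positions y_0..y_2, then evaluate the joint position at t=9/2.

y_0 = S_0(0) = a_0 = -1
y_1 = S_1(0) = a_1 = 0
y_2 = S_1(2) = -2
t_q=9/2 is in segment 1 (τ=3/2); S_1(τ)=-11/8

y_0=-1 y_1=0 y_2=-2
S(9/2) = -11/8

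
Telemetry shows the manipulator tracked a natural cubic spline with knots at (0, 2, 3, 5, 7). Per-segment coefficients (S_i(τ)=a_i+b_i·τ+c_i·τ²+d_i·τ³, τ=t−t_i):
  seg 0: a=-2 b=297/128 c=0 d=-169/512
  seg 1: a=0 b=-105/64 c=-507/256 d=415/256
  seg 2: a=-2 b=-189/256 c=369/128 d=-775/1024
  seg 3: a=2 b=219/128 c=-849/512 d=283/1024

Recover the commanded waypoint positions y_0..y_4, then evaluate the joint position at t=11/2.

y_0=-2 y_1=0 y_2=-2 y_3=2 y_4=1
S(11/2) = 20279/8192

y_0 = S_0(0) = a_0 = -2
y_1 = S_1(0) = a_1 = 0
y_2 = S_2(0) = a_2 = -2
y_3 = S_3(0) = a_3 = 2
y_4 = S_3(2) = 1
t_q=11/2 is in segment 3 (τ=1/2); S_3(τ)=20279/8192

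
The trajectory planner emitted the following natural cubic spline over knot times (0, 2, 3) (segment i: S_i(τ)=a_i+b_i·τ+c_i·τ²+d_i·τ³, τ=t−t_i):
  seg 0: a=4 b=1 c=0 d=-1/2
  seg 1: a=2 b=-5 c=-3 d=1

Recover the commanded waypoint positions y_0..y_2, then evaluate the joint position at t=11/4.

y_0=4 y_1=2 y_2=-5
S(11/4) = -193/64

y_0 = S_0(0) = a_0 = 4
y_1 = S_1(0) = a_1 = 2
y_2 = S_1(1) = -5
t_q=11/4 is in segment 1 (τ=3/4); S_1(τ)=-193/64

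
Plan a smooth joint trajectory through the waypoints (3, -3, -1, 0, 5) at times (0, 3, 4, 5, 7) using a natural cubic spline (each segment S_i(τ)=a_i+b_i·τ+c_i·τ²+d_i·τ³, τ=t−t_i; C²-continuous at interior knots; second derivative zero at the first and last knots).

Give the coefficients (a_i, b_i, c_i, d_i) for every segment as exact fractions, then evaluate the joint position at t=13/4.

  seg 0: a=3 b=-1309/356 c=0 d=199/1068
  seg 1: a=-3 b=241/178 c=597/356 d=-367/356
  seg 2: a=-1 b=575/356 c=-126/89 d=285/356
  seg 3: a=0 b=211/178 c=351/356 d=-117/712
S(13/4) = -58619/22784

Δ: Δ0=-2, Δ1=2, Δ2=1, Δ3=5/2
row 1: diag=8, rhs=24; c'=1/8, d'=3
row 2: denom=4−1·1/8=31/8; d'=(-6−1·3)/(31/8)=-72/31
row 3: denom=6−1·8/31=178/31; d'=(9−1·-72/31)/(178/31)=351/178
back: M3=351/178
back: M2=-72/31−8/31·351/178=-252/89
back: M1=3−1/8·-252/89=597/178
M: M0=0, M1=597/178, M2=-252/89, M3=351/178, M4=0
seg 0: a=3, c=M0/2=0, d=(M1−M0)/(6·3)=199/1068, b=Δ0−h0·(2M0+M1)/6=-1309/356
seg 1: a=-3, c=M1/2=597/356, d=(M2−M1)/(6·1)=-367/356, b=Δ1−h1·(2M1+M2)/6=241/178
seg 2: a=-1, c=M2/2=-126/89, d=(M3−M2)/(6·1)=285/356, b=Δ2−h2·(2M2+M3)/6=575/356
seg 3: a=0, c=M3/2=351/356, d=(M4−M3)/(6·2)=-117/712, b=Δ3−h3·(2M3+M4)/6=211/178
t_q=13/4 → seg 1, τ=1/4; S=-3+241/178·τ+597/356·τ²+-367/356·τ³=-58619/22784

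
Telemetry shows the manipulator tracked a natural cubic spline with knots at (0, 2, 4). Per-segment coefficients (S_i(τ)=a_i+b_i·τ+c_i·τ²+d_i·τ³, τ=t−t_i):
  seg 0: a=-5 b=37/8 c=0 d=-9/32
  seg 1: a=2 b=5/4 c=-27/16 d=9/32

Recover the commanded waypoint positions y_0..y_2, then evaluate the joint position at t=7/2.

y_0 = S_0(0) = a_0 = -5
y_1 = S_1(0) = a_1 = 2
y_2 = S_1(2) = 0
t_q=7/2 is in segment 1 (τ=3/2); S_1(τ)=263/256

y_0=-5 y_1=2 y_2=0
S(7/2) = 263/256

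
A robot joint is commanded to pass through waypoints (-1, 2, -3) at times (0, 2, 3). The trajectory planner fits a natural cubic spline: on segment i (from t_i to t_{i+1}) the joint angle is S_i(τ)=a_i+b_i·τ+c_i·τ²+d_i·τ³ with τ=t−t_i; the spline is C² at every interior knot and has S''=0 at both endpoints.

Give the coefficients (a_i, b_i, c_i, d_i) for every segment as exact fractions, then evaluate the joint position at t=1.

Δ: Δ0=3/2, Δ1=-5
row 1: diag=6, rhs=-39; c'=1/6, d'=-13/2
back: M1=-13/2
M: M0=0, M1=-13/2, M2=0
seg 0: a=-1, c=M0/2=0, d=(M1−M0)/(6·2)=-13/24, b=Δ0−h0·(2M0+M1)/6=11/3
seg 1: a=2, c=M1/2=-13/4, d=(M2−M1)/(6·1)=13/12, b=Δ1−h1·(2M1+M2)/6=-17/6
t_q=1 → seg 0, τ=1; S=-1+11/3·τ+0·τ²+-13/24·τ³=17/8

  seg 0: a=-1 b=11/3 c=0 d=-13/24
  seg 1: a=2 b=-17/6 c=-13/4 d=13/12
S(1) = 17/8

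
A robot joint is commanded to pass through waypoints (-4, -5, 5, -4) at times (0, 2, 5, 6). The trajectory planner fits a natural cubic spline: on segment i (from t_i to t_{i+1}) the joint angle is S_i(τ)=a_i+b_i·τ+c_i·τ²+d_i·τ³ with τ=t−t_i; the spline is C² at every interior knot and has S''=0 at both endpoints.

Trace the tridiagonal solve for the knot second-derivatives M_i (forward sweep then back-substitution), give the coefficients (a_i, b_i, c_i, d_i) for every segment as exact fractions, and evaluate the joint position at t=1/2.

  seg 0: a=-4 b=-1025/426 c=0 d=203/426
  seg 1: a=-5 b=1411/426 c=203/71 d=-135/142
  seg 2: a=5 b=-1108/213 c=-809/142 d=809/426
S(1/2) = -5843/1136

Δ: Δ0=-1/2, Δ1=10/3, Δ2=-9
row 1: diag=10, rhs=23; c'=3/10, d'=23/10
row 2: denom=8−3·3/10=71/10; d'=(-74−3·23/10)/(71/10)=-809/71
back: M2=-809/71
back: M1=23/10−3/10·-809/71=406/71
M: M0=0, M1=406/71, M2=-809/71, M3=0
seg 0: a=-4, c=M0/2=0, d=(M1−M0)/(6·2)=203/426, b=Δ0−h0·(2M0+M1)/6=-1025/426
seg 1: a=-5, c=M1/2=203/71, d=(M2−M1)/(6·3)=-135/142, b=Δ1−h1·(2M1+M2)/6=1411/426
seg 2: a=5, c=M2/2=-809/142, d=(M3−M2)/(6·1)=809/426, b=Δ2−h2·(2M2+M3)/6=-1108/213
t_q=1/2 → seg 0, τ=1/2; S=-4+-1025/426·τ+0·τ²+203/426·τ³=-5843/1136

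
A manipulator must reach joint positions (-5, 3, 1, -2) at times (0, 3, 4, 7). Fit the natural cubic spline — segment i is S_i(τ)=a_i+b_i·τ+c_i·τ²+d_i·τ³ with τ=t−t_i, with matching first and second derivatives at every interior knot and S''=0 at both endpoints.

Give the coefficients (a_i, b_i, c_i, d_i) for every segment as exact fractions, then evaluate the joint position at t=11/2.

Δ: Δ0=8/3, Δ1=-2, Δ2=-1
row 1: diag=8, rhs=-28; c'=1/8, d'=-7/2
row 2: denom=8−1·1/8=63/8; d'=(6−1·-7/2)/(63/8)=76/63
back: M2=76/63
back: M1=-7/2−1/8·76/63=-230/63
M: M0=0, M1=-230/63, M2=76/63, M3=0
seg 0: a=-5, c=M0/2=0, d=(M1−M0)/(6·3)=-115/567, b=Δ0−h0·(2M0+M1)/6=283/63
seg 1: a=3, c=M1/2=-115/63, d=(M2−M1)/(6·1)=17/21, b=Δ1−h1·(2M1+M2)/6=-62/63
seg 2: a=1, c=M2/2=38/63, d=(M3−M2)/(6·3)=-38/567, b=Δ2−h2·(2M2+M3)/6=-139/63
t_q=11/2 → seg 2, τ=3/2; S=1+-139/63·τ+38/63·τ²+-38/567·τ³=-33/28

  seg 0: a=-5 b=283/63 c=0 d=-115/567
  seg 1: a=3 b=-62/63 c=-115/63 d=17/21
  seg 2: a=1 b=-139/63 c=38/63 d=-38/567
S(11/2) = -33/28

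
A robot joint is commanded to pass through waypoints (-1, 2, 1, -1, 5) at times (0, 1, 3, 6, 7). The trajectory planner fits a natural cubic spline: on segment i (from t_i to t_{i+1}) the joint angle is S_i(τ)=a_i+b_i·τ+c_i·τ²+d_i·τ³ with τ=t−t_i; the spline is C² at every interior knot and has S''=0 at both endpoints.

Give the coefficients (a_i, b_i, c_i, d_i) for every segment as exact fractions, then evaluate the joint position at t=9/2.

Δ: Δ0=3, Δ1=-1/2, Δ2=-2/3, Δ3=6
row 1: diag=6, rhs=-21; c'=1/3, d'=-7/2
row 2: denom=10−2·1/3=28/3; d'=(-1−2·-7/2)/(28/3)=9/14
row 3: denom=8−3·9/28=197/28; d'=(40−3·9/14)/(197/28)=1066/197
back: M3=1066/197
back: M2=9/14−9/28·1066/197=-216/197
back: M1=-7/2−1/3·-216/197=-1235/394
M: M0=0, M1=-1235/394, M2=-216/197, M3=1066/197, M4=0
seg 0: a=-1, c=M0/2=0, d=(M1−M0)/(6·1)=-1235/2364, b=Δ0−h0·(2M0+M1)/6=8327/2364
seg 1: a=2, c=M1/2=-1235/788, d=(M2−M1)/(6·2)=803/4728, b=Δ1−h1·(2M1+M2)/6=2311/1182
seg 2: a=1, c=M2/2=-108/197, d=(M3−M2)/(6·3)=641/1773, b=Δ2−h2·(2M2+M3)/6=-1345/591
seg 3: a=-1, c=M3/2=533/197, d=(M4−M3)/(6·1)=-533/591, b=Δ3−h3·(2M3+M4)/6=2480/591
t_q=9/2 → seg 2, τ=3/2; S=1+-1345/591·τ+-108/197·τ²+641/1773·τ³=-3825/1576

  seg 0: a=-1 b=8327/2364 c=0 d=-1235/2364
  seg 1: a=2 b=2311/1182 c=-1235/788 d=803/4728
  seg 2: a=1 b=-1345/591 c=-108/197 d=641/1773
  seg 3: a=-1 b=2480/591 c=533/197 d=-533/591
S(9/2) = -3825/1576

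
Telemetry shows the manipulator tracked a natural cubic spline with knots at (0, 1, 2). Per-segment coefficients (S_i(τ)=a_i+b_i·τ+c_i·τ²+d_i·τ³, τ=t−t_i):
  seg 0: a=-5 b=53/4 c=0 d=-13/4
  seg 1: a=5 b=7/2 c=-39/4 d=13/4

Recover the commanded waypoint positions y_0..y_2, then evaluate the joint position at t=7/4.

y_0=-5 y_1=5 y_2=2
S(7/4) = 899/256

y_0 = S_0(0) = a_0 = -5
y_1 = S_1(0) = a_1 = 5
y_2 = S_1(1) = 2
t_q=7/4 is in segment 1 (τ=3/4); S_1(τ)=899/256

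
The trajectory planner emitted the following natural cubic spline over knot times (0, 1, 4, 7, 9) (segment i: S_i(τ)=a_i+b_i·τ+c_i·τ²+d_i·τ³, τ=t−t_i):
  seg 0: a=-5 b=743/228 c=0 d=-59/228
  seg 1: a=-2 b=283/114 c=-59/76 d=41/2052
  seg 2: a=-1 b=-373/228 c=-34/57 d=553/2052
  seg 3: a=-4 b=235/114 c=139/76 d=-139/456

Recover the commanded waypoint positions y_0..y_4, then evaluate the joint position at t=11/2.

y_0=-5 y_1=-2 y_2=-1 y_3=-4 y_4=5
S(11/2) = -2363/608

y_0 = S_0(0) = a_0 = -5
y_1 = S_1(0) = a_1 = -2
y_2 = S_2(0) = a_2 = -1
y_3 = S_3(0) = a_3 = -4
y_4 = S_3(2) = 5
t_q=11/2 is in segment 2 (τ=3/2); S_2(τ)=-2363/608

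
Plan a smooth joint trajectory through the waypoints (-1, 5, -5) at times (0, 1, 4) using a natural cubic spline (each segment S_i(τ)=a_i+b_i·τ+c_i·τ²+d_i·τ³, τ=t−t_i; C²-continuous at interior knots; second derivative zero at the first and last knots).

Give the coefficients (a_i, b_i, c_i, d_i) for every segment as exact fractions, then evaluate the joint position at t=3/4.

Δ: Δ0=6, Δ1=-10/3
row 1: diag=8, rhs=-56; c'=3/8, d'=-7
back: M1=-7
M: M0=0, M1=-7, M2=0
seg 0: a=-1, c=M0/2=0, d=(M1−M0)/(6·1)=-7/6, b=Δ0−h0·(2M0+M1)/6=43/6
seg 1: a=5, c=M1/2=-7/2, d=(M2−M1)/(6·3)=7/18, b=Δ1−h1·(2M1+M2)/6=11/3
t_q=3/4 → seg 0, τ=3/4; S=-1+43/6·τ+0·τ²+-7/6·τ³=497/128

  seg 0: a=-1 b=43/6 c=0 d=-7/6
  seg 1: a=5 b=11/3 c=-7/2 d=7/18
S(3/4) = 497/128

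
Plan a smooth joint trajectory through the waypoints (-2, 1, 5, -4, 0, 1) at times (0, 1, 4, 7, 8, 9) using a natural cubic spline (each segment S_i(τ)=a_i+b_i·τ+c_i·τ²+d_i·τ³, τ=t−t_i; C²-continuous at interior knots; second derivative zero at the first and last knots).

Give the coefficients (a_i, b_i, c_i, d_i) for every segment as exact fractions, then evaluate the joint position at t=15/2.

  seg 0: a=-2 b=7105/2409 c=0 d=122/2409
  seg 1: a=1 b=7471/2409 c=122/803 d=-487/1971
  seg 2: a=5 b=-6404/2409 c=-4991/2409 d=14150/21681
  seg 3: a=-4 b=6100/2409 c=3053/803 d=-5623/2409
  seg 4: a=0 b=7549/2409 c=-2570/803 d=2570/2409
S(15/2) = -13331/6424

Δ: Δ0=3, Δ1=4/3, Δ2=-3, Δ3=4, Δ4=1
row 1: diag=8, rhs=-10; c'=3/8, d'=-5/4
row 2: denom=12−3·3/8=87/8; d'=(-26−3·-5/4)/(87/8)=-178/87
row 3: denom=8−3·8/29=208/29; d'=(42−3·-178/87)/(208/29)=349/52
row 4: denom=4−1·29/208=803/208; d'=(-18−1·349/52)/(803/208)=-5140/803
back: M4=-5140/803
back: M3=349/52−29/208·-5140/803=6106/803
back: M2=-178/87−8/29·6106/803=-9982/2409
back: M1=-5/4−3/8·-9982/2409=244/803
M: M0=0, M1=244/803, M2=-9982/2409, M3=6106/803, M4=-5140/803, M5=0
seg 0: a=-2, c=M0/2=0, d=(M1−M0)/(6·1)=122/2409, b=Δ0−h0·(2M0+M1)/6=7105/2409
seg 1: a=1, c=M1/2=122/803, d=(M2−M1)/(6·3)=-487/1971, b=Δ1−h1·(2M1+M2)/6=7471/2409
seg 2: a=5, c=M2/2=-4991/2409, d=(M3−M2)/(6·3)=14150/21681, b=Δ2−h2·(2M2+M3)/6=-6404/2409
seg 3: a=-4, c=M3/2=3053/803, d=(M4−M3)/(6·1)=-5623/2409, b=Δ3−h3·(2M3+M4)/6=6100/2409
seg 4: a=0, c=M4/2=-2570/803, d=(M5−M4)/(6·1)=2570/2409, b=Δ4−h4·(2M4+M5)/6=7549/2409
t_q=15/2 → seg 3, τ=1/2; S=-4+6100/2409·τ+3053/803·τ²+-5623/2409·τ³=-13331/6424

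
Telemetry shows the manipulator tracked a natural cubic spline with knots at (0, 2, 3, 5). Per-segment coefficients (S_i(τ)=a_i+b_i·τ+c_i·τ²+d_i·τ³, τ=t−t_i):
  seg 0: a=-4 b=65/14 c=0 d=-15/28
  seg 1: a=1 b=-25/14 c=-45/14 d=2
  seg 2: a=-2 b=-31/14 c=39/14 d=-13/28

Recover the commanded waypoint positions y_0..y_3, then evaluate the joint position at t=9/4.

y_0=-4 y_1=1 y_2=-2 y_3=1
S(9/4) = 43/112

y_0 = S_0(0) = a_0 = -4
y_1 = S_1(0) = a_1 = 1
y_2 = S_2(0) = a_2 = -2
y_3 = S_2(2) = 1
t_q=9/4 is in segment 1 (τ=1/4); S_1(τ)=43/112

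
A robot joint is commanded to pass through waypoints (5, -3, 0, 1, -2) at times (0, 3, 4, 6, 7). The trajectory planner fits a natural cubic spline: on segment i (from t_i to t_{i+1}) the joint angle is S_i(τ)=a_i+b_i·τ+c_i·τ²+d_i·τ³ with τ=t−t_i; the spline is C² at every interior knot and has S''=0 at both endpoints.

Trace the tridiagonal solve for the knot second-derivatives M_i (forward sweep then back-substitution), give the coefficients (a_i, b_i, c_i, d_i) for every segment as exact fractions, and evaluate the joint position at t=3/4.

Δ: Δ0=-8/3, Δ1=3, Δ2=1/2, Δ3=-3
row 1: diag=8, rhs=34; c'=1/8, d'=17/4
row 2: denom=6−1·1/8=47/8; d'=(-15−1·17/4)/(47/8)=-154/47
row 3: denom=6−2·16/47=250/47; d'=(-21−2·-154/47)/(250/47)=-679/250
back: M3=-679/250
back: M2=-154/47−16/47·-679/250=-294/125
back: M1=17/4−1/8·-294/125=568/125
M: M0=0, M1=568/125, M2=-294/125, M3=-679/250, M4=0
seg 0: a=5, c=M0/2=0, d=(M1−M0)/(6·3)=284/1125, b=Δ0−h0·(2M0+M1)/6=-1852/375
seg 1: a=-3, c=M1/2=284/125, d=(M2−M1)/(6·1)=-431/375, b=Δ1−h1·(2M1+M2)/6=704/375
seg 2: a=0, c=M2/2=-147/125, d=(M3−M2)/(6·2)=-91/3000, b=Δ2−h2·(2M2+M3)/6=223/75
seg 3: a=1, c=M3/2=-679/500, d=(M4−M3)/(6·1)=679/1500, b=Δ3−h3·(2M3+M4)/6=-1571/750
t_q=3/4 → seg 0, τ=3/4; S=5+-1852/375·τ+0·τ²+284/1125·τ³=561/400

  seg 0: a=5 b=-1852/375 c=0 d=284/1125
  seg 1: a=-3 b=704/375 c=284/125 d=-431/375
  seg 2: a=0 b=223/75 c=-147/125 d=-91/3000
  seg 3: a=1 b=-1571/750 c=-679/500 d=679/1500
S(3/4) = 561/400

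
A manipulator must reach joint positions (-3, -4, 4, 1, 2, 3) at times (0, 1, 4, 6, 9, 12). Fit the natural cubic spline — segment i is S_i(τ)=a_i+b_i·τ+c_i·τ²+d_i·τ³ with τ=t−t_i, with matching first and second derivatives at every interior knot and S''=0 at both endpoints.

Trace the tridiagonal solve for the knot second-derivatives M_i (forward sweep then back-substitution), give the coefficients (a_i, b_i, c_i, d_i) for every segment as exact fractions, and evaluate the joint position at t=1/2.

Δ: Δ0=-1, Δ1=8/3, Δ2=-3/2, Δ3=1/3, Δ4=1/3
row 1: diag=8, rhs=22; c'=3/8, d'=11/4
row 2: denom=10−3·3/8=71/8; d'=(-25−3·11/4)/(71/8)=-266/71
row 3: denom=10−2·16/71=678/71; d'=(11−2·-266/71)/(678/71)=1313/678
row 4: denom=12−3·71/226=2499/226; d'=(0−3·1313/678)/(2499/226)=-1313/2499
back: M4=-1313/2499
back: M3=1313/678−71/226·-1313/2499=5252/2499
back: M2=-266/71−16/71·5252/2499=-10546/2499
back: M1=11/4−3/8·-10546/2499=3609/833
M: M0=0, M1=3609/833, M2=-10546/2499, M3=5252/2499, M4=-1313/2499, M5=0
seg 0: a=-3, c=M0/2=0, d=(M1−M0)/(6·1)=1203/1666, b=Δ0−h0·(2M0+M1)/6=-2869/1666
seg 1: a=-4, c=M1/2=3609/1666, d=(M2−M1)/(6·3)=-21373/44982, b=Δ1−h1·(2M1+M2)/6=370/833
seg 2: a=4, c=M2/2=-5273/2499, d=(M3−M2)/(6·2)=2633/4998, b=Δ2−h2·(2M2+M3)/6=1021/1666
seg 3: a=1, c=M3/2=2626/2499, d=(M4−M3)/(6·3)=-6565/44982, b=Δ3−h3·(2M3+M4)/6=-1075/714
seg 4: a=2, c=M4/2=-1313/4998, d=(M5−M4)/(6·3)=1313/44982, b=Δ4−h4·(2M4+M5)/6=2146/2499
t_q=1/2 → seg 0, τ=1/2; S=-3+-2869/1666·τ+0·τ²+1203/1666·τ³=-50257/13328

  seg 0: a=-3 b=-2869/1666 c=0 d=1203/1666
  seg 1: a=-4 b=370/833 c=3609/1666 d=-21373/44982
  seg 2: a=4 b=1021/1666 c=-5273/2499 d=2633/4998
  seg 3: a=1 b=-1075/714 c=2626/2499 d=-6565/44982
  seg 4: a=2 b=2146/2499 c=-1313/4998 d=1313/44982
S(1/2) = -50257/13328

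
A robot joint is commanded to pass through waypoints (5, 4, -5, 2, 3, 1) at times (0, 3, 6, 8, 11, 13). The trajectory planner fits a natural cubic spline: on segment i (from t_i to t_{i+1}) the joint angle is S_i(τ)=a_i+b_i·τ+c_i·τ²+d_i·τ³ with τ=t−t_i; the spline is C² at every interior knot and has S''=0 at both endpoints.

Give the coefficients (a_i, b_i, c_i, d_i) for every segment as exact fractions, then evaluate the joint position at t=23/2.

Δ: Δ0=-1/3, Δ1=-3, Δ2=7/2, Δ3=1/3, Δ4=-1
row 1: diag=12, rhs=-16; c'=1/4, d'=-4/3
row 2: denom=10−3·1/4=37/4; d'=(39−3·-4/3)/(37/4)=172/37
row 3: denom=10−2·8/37=354/37; d'=(-19−2·172/37)/(354/37)=-349/118
row 4: denom=10−3·37/118=1069/118; d'=(-8−3·-349/118)/(1069/118)=103/1069
back: M4=103/1069
back: M3=-349/118−37/118·103/1069=-3194/1069
back: M2=172/37−8/37·-3194/1069=5660/1069
back: M1=-4/3−1/4·5660/1069=-8521/3207
M: M0=0, M1=-8521/3207, M2=5660/1069, M3=-3194/1069, M4=103/1069, M5=0
seg 0: a=5, c=M0/2=0, d=(M1−M0)/(6·3)=-8521/57726, b=Δ0−h0·(2M0+M1)/6=6383/6414
seg 1: a=4, c=M1/2=-8521/6414, d=(M2−M1)/(6·3)=25501/57726, b=Δ1−h1·(2M1+M2)/6=-9590/3207
seg 2: a=-5, c=M2/2=2830/1069, d=(M3−M2)/(6·2)=-4427/6414, b=Δ2−h2·(2M2+M3)/6=6197/6414
seg 3: a=2, c=M3/2=-1597/1069, d=(M4−M3)/(6·3)=1099/6414, b=Δ3−h3·(2M3+M4)/6=20993/6414
seg 4: a=3, c=M4/2=103/2138, d=(M5−M4)/(6·2)=-103/12828, b=Δ4−h4·(2M4+M5)/6=-3413/3207
t_q=23/2 → seg 4, τ=1/2; S=3+-3413/3207·τ+103/2138·τ²+-103/12828·τ³=84799/34208

  seg 0: a=5 b=6383/6414 c=0 d=-8521/57726
  seg 1: a=4 b=-9590/3207 c=-8521/6414 d=25501/57726
  seg 2: a=-5 b=6197/6414 c=2830/1069 d=-4427/6414
  seg 3: a=2 b=20993/6414 c=-1597/1069 d=1099/6414
  seg 4: a=3 b=-3413/3207 c=103/2138 d=-103/12828
S(23/2) = 84799/34208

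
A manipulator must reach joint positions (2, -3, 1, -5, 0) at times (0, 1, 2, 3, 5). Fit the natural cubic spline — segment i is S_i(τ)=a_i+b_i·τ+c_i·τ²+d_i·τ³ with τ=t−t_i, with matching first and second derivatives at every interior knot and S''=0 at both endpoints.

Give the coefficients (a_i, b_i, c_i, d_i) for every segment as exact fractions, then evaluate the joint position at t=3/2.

  seg 0: a=2 b=-1411/172 c=0 d=551/172
  seg 1: a=-3 b=121/86 c=1653/172 d=-1207/172
  seg 2: a=1 b=-73/172 c=-492/43 d=1009/172
  seg 3: a=-5 b=-491/86 c=1059/172 d=-353/344
S(3/2) = -1061/1376

Δ: Δ0=-5, Δ1=4, Δ2=-6, Δ3=5/2
row 1: diag=4, rhs=54; c'=1/4, d'=27/2
row 2: denom=4−1·1/4=15/4; d'=(-60−1·27/2)/(15/4)=-98/5
row 3: denom=6−1·4/15=86/15; d'=(51−1·-98/5)/(86/15)=1059/86
back: M3=1059/86
back: M2=-98/5−4/15·1059/86=-984/43
back: M1=27/2−1/4·-984/43=1653/86
M: M0=0, M1=1653/86, M2=-984/43, M3=1059/86, M4=0
seg 0: a=2, c=M0/2=0, d=(M1−M0)/(6·1)=551/172, b=Δ0−h0·(2M0+M1)/6=-1411/172
seg 1: a=-3, c=M1/2=1653/172, d=(M2−M1)/(6·1)=-1207/172, b=Δ1−h1·(2M1+M2)/6=121/86
seg 2: a=1, c=M2/2=-492/43, d=(M3−M2)/(6·1)=1009/172, b=Δ2−h2·(2M2+M3)/6=-73/172
seg 3: a=-5, c=M3/2=1059/172, d=(M4−M3)/(6·2)=-353/344, b=Δ3−h3·(2M3+M4)/6=-491/86
t_q=3/2 → seg 1, τ=1/2; S=-3+121/86·τ+1653/172·τ²+-1207/172·τ³=-1061/1376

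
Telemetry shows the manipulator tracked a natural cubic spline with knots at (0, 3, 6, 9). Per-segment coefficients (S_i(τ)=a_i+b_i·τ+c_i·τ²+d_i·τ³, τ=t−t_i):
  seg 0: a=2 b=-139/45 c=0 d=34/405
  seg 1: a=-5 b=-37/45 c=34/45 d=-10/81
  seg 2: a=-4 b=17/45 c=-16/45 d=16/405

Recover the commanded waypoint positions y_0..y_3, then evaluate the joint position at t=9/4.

y_0 = S_0(0) = a_0 = 2
y_1 = S_1(0) = a_1 = -5
y_2 = S_2(0) = a_2 = -4
y_3 = S_2(3) = -5
t_q=9/4 is in segment 0 (τ=9/4); S_0(τ)=-639/160

y_0=2 y_1=-5 y_2=-4 y_3=-5
S(9/4) = -639/160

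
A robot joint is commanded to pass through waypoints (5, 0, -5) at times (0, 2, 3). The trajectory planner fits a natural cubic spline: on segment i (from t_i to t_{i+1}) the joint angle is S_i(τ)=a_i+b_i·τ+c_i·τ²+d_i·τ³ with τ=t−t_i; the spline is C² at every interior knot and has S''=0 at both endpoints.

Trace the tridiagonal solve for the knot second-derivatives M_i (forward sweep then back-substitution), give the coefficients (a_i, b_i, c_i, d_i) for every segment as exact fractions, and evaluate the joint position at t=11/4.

  seg 0: a=5 b=-5/3 c=0 d=-5/24
  seg 1: a=0 b=-25/6 c=-5/4 d=5/12
S(11/4) = -935/256

Δ: Δ0=-5/2, Δ1=-5
row 1: diag=6, rhs=-15; c'=1/6, d'=-5/2
back: M1=-5/2
M: M0=0, M1=-5/2, M2=0
seg 0: a=5, c=M0/2=0, d=(M1−M0)/(6·2)=-5/24, b=Δ0−h0·(2M0+M1)/6=-5/3
seg 1: a=0, c=M1/2=-5/4, d=(M2−M1)/(6·1)=5/12, b=Δ1−h1·(2M1+M2)/6=-25/6
t_q=11/4 → seg 1, τ=3/4; S=0+-25/6·τ+-5/4·τ²+5/12·τ³=-935/256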